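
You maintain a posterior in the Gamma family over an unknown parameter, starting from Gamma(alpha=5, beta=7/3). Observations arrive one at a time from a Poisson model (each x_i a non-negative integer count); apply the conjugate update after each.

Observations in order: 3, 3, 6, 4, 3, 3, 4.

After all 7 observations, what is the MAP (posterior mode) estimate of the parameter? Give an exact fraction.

obs 1: x=3 → posterior Gamma(8, 10/3)
obs 2: x=3 → posterior Gamma(11, 13/3)
obs 3: x=6 → posterior Gamma(17, 16/3)
obs 4: x=4 → posterior Gamma(21, 19/3)
obs 5: x=3 → posterior Gamma(24, 22/3)
obs 6: x=3 → posterior Gamma(27, 25/3)
obs 7: x=4 → posterior Gamma(31, 28/3)

45/14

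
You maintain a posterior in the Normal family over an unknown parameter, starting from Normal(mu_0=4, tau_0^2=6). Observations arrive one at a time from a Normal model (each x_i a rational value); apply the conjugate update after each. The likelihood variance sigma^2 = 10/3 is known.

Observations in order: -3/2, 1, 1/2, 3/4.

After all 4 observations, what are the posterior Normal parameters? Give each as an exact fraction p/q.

mu_0=107/164, tau_0^2=30/41

obs 1: x=-3/2 → posterior Normal(13/28, 15/7)
obs 2: x=1 → posterior Normal(31/46, 30/23)
obs 3: x=1/2 → posterior Normal(5/8, 15/16)
obs 4: x=3/4 → posterior Normal(107/164, 30/41)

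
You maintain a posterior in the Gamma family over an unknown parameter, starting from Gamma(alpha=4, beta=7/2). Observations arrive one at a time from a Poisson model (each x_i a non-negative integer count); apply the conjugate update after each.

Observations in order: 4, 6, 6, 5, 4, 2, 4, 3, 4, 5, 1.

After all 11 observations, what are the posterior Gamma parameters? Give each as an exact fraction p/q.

alpha=48, beta=29/2

obs 1: x=4 → posterior Gamma(8, 9/2)
obs 2: x=6 → posterior Gamma(14, 11/2)
obs 3: x=6 → posterior Gamma(20, 13/2)
obs 4: x=5 → posterior Gamma(25, 15/2)
obs 5: x=4 → posterior Gamma(29, 17/2)
obs 6: x=2 → posterior Gamma(31, 19/2)
obs 7: x=4 → posterior Gamma(35, 21/2)
obs 8: x=3 → posterior Gamma(38, 23/2)
obs 9: x=4 → posterior Gamma(42, 25/2)
obs 10: x=5 → posterior Gamma(47, 27/2)
obs 11: x=1 → posterior Gamma(48, 29/2)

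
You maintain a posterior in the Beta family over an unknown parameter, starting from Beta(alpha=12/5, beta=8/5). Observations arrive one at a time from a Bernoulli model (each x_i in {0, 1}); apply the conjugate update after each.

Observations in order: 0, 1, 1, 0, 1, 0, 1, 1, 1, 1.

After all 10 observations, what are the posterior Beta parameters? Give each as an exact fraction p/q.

obs 1: x=0 → posterior Beta(12/5, 13/5)
obs 2: x=1 → posterior Beta(17/5, 13/5)
obs 3: x=1 → posterior Beta(22/5, 13/5)
obs 4: x=0 → posterior Beta(22/5, 18/5)
obs 5: x=1 → posterior Beta(27/5, 18/5)
obs 6: x=0 → posterior Beta(27/5, 23/5)
obs 7: x=1 → posterior Beta(32/5, 23/5)
obs 8: x=1 → posterior Beta(37/5, 23/5)
obs 9: x=1 → posterior Beta(42/5, 23/5)
obs 10: x=1 → posterior Beta(47/5, 23/5)

alpha=47/5, beta=23/5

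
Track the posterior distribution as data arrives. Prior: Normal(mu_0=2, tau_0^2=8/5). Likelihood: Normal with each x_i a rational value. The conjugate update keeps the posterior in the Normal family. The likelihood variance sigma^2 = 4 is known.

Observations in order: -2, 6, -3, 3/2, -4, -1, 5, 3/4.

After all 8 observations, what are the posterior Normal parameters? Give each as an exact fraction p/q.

mu_0=11/14, tau_0^2=8/21

obs 1: x=-2 → posterior Normal(6/7, 8/7)
obs 2: x=6 → posterior Normal(2, 8/9)
obs 3: x=-3 → posterior Normal(12/11, 8/11)
obs 4: x=3/2 → posterior Normal(15/13, 8/13)
obs 5: x=-4 → posterior Normal(7/15, 8/15)
obs 6: x=-1 → posterior Normal(5/17, 8/17)
obs 7: x=5 → posterior Normal(15/19, 8/19)
obs 8: x=3/4 → posterior Normal(11/14, 8/21)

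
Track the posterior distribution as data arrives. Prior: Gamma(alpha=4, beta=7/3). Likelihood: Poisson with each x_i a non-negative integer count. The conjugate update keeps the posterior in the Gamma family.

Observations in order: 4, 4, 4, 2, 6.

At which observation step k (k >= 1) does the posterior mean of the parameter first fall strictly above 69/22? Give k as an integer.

obs 1: x=4 → posterior Gamma(8, 10/3)
obs 2: x=4 → posterior Gamma(12, 13/3)
obs 3: x=4 → posterior Gamma(16, 16/3)
obs 4: x=2 → posterior Gamma(18, 19/3)
obs 5: x=6 → posterior Gamma(24, 22/3)

k = 5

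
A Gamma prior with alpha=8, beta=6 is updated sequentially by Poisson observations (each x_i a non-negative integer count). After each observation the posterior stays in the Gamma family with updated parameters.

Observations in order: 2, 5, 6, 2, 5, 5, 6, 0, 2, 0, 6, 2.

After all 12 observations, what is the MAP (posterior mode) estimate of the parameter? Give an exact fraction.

8/3

obs 1: x=2 → posterior Gamma(10, 7)
obs 2: x=5 → posterior Gamma(15, 8)
obs 3: x=6 → posterior Gamma(21, 9)
obs 4: x=2 → posterior Gamma(23, 10)
obs 5: x=5 → posterior Gamma(28, 11)
obs 6: x=5 → posterior Gamma(33, 12)
obs 7: x=6 → posterior Gamma(39, 13)
obs 8: x=0 → posterior Gamma(39, 14)
obs 9: x=2 → posterior Gamma(41, 15)
obs 10: x=0 → posterior Gamma(41, 16)
obs 11: x=6 → posterior Gamma(47, 17)
obs 12: x=2 → posterior Gamma(49, 18)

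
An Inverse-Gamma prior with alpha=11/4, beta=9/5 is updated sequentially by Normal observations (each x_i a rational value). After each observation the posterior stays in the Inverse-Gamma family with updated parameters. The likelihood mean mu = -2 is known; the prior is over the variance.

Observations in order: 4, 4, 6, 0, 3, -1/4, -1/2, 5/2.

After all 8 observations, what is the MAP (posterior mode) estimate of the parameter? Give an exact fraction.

obs 1: x=4 → posterior Inverse-Gamma(13/4, 99/5)
obs 2: x=4 → posterior Inverse-Gamma(15/4, 189/5)
obs 3: x=6 → posterior Inverse-Gamma(17/4, 349/5)
obs 4: x=0 → posterior Inverse-Gamma(19/4, 359/5)
obs 5: x=3 → posterior Inverse-Gamma(21/4, 843/10)
obs 6: x=-1/4 → posterior Inverse-Gamma(23/4, 13733/160)
obs 7: x=-1/2 → posterior Inverse-Gamma(25/4, 13913/160)
obs 8: x=5/2 → posterior Inverse-Gamma(27/4, 15533/160)

15533/1240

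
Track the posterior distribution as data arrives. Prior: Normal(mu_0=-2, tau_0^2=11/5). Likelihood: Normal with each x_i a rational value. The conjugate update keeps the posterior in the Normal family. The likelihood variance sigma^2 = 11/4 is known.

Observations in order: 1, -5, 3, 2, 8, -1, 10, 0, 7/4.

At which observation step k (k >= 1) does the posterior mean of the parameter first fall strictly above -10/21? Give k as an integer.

k = 4

obs 1: x=1 → posterior Normal(-2/3, 11/9)
obs 2: x=-5 → posterior Normal(-2, 11/13)
obs 3: x=3 → posterior Normal(-14/17, 11/17)
obs 4: x=2 → posterior Normal(-2/7, 11/21)
obs 5: x=8 → posterior Normal(26/25, 11/25)
obs 6: x=-1 → posterior Normal(22/29, 11/29)
obs 7: x=10 → posterior Normal(62/33, 1/3)
obs 8: x=0 → posterior Normal(62/37, 11/37)
obs 9: x=7/4 → posterior Normal(69/41, 11/41)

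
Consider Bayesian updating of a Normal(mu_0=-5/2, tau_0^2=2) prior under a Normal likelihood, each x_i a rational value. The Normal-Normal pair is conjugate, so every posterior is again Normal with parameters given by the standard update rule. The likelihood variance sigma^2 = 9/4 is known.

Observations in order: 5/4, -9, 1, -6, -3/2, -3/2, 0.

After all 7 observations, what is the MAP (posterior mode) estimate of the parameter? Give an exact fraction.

obs 1: x=5/4 → posterior Normal(-25/34, 18/17)
obs 2: x=-9 → posterior Normal(-169/50, 18/25)
obs 3: x=1 → posterior Normal(-51/22, 6/11)
obs 4: x=-6 → posterior Normal(-249/82, 18/41)
obs 5: x=-3/2 → posterior Normal(-39/14, 18/49)
obs 6: x=-3/2 → posterior Normal(-99/38, 6/19)
obs 7: x=0 → posterior Normal(-297/130, 18/65)

-297/130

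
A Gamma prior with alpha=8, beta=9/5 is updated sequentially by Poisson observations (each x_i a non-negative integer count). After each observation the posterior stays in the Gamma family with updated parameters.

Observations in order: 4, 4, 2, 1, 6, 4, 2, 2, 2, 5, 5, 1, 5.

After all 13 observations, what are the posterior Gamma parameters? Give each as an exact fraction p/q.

alpha=51, beta=74/5

obs 1: x=4 → posterior Gamma(12, 14/5)
obs 2: x=4 → posterior Gamma(16, 19/5)
obs 3: x=2 → posterior Gamma(18, 24/5)
obs 4: x=1 → posterior Gamma(19, 29/5)
obs 5: x=6 → posterior Gamma(25, 34/5)
obs 6: x=4 → posterior Gamma(29, 39/5)
obs 7: x=2 → posterior Gamma(31, 44/5)
obs 8: x=2 → posterior Gamma(33, 49/5)
obs 9: x=2 → posterior Gamma(35, 54/5)
obs 10: x=5 → posterior Gamma(40, 59/5)
obs 11: x=5 → posterior Gamma(45, 64/5)
obs 12: x=1 → posterior Gamma(46, 69/5)
obs 13: x=5 → posterior Gamma(51, 74/5)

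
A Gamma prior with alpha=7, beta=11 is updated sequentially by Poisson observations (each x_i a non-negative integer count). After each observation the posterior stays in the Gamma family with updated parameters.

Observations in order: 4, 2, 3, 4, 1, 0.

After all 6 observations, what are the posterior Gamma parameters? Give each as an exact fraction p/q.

alpha=21, beta=17

obs 1: x=4 → posterior Gamma(11, 12)
obs 2: x=2 → posterior Gamma(13, 13)
obs 3: x=3 → posterior Gamma(16, 14)
obs 4: x=4 → posterior Gamma(20, 15)
obs 5: x=1 → posterior Gamma(21, 16)
obs 6: x=0 → posterior Gamma(21, 17)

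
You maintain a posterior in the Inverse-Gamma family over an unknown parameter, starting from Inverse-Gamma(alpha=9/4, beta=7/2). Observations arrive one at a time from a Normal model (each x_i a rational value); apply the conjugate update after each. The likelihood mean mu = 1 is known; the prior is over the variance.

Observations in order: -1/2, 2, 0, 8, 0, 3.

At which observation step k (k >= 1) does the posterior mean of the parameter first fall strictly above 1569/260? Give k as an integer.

k = 4

obs 1: x=-1/2 → posterior Inverse-Gamma(11/4, 37/8)
obs 2: x=2 → posterior Inverse-Gamma(13/4, 41/8)
obs 3: x=0 → posterior Inverse-Gamma(15/4, 45/8)
obs 4: x=8 → posterior Inverse-Gamma(17/4, 241/8)
obs 5: x=0 → posterior Inverse-Gamma(19/4, 245/8)
obs 6: x=3 → posterior Inverse-Gamma(21/4, 261/8)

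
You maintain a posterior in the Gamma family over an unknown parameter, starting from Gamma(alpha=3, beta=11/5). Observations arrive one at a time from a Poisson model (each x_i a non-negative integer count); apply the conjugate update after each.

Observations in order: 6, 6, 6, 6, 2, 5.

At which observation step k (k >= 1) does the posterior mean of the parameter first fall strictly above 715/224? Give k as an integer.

obs 1: x=6 → posterior Gamma(9, 16/5)
obs 2: x=6 → posterior Gamma(15, 21/5)
obs 3: x=6 → posterior Gamma(21, 26/5)
obs 4: x=6 → posterior Gamma(27, 31/5)
obs 5: x=2 → posterior Gamma(29, 36/5)
obs 6: x=5 → posterior Gamma(34, 41/5)

k = 2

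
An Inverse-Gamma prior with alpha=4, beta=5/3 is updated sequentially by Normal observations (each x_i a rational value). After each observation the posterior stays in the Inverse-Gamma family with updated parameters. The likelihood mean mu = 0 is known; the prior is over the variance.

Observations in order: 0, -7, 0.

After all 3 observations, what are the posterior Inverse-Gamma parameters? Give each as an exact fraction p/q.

obs 1: x=0 → posterior Inverse-Gamma(9/2, 5/3)
obs 2: x=-7 → posterior Inverse-Gamma(5, 157/6)
obs 3: x=0 → posterior Inverse-Gamma(11/2, 157/6)

alpha=11/2, beta=157/6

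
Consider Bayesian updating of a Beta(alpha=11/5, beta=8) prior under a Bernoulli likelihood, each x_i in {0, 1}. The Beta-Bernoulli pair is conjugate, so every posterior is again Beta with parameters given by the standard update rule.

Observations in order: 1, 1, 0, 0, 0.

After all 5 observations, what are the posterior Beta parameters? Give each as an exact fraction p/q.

obs 1: x=1 → posterior Beta(16/5, 8)
obs 2: x=1 → posterior Beta(21/5, 8)
obs 3: x=0 → posterior Beta(21/5, 9)
obs 4: x=0 → posterior Beta(21/5, 10)
obs 5: x=0 → posterior Beta(21/5, 11)

alpha=21/5, beta=11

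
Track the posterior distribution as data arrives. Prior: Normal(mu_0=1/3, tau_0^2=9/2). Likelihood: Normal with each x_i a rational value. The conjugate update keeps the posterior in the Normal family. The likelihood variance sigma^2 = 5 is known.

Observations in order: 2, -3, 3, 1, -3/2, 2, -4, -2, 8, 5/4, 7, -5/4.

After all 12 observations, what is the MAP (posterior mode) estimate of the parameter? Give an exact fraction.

obs 1: x=2 → posterior Normal(64/57, 45/19)
obs 2: x=-3 → posterior Normal(-17/84, 45/28)
obs 3: x=3 → posterior Normal(64/111, 45/37)
obs 4: x=1 → posterior Normal(91/138, 45/46)
obs 5: x=-3/2 → posterior Normal(101/330, 9/11)
obs 6: x=2 → posterior Normal(209/384, 45/64)
obs 7: x=-4 → posterior Normal(-7/438, 45/73)
obs 8: x=-2 → posterior Normal(-115/492, 45/82)
obs 9: x=8 → posterior Normal(317/546, 45/91)
obs 10: x=5/4 → posterior Normal(769/1200, 9/20)
obs 11: x=7 → posterior Normal(1525/1308, 45/109)
obs 12: x=-5/4 → posterior Normal(695/708, 45/118)

695/708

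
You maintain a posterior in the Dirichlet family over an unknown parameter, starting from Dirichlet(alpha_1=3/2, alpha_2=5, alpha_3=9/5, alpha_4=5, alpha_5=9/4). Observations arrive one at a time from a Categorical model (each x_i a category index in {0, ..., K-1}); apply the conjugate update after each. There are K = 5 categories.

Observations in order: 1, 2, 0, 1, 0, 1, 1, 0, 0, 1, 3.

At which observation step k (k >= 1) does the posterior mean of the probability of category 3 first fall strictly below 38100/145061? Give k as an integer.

k = 4

obs 1: x=1 → posterior Dirichlet(3/2, 6, 9/5, 5, 9/4)
obs 2: x=2 → posterior Dirichlet(3/2, 6, 14/5, 5, 9/4)
obs 3: x=0 → posterior Dirichlet(5/2, 6, 14/5, 5, 9/4)
obs 4: x=1 → posterior Dirichlet(5/2, 7, 14/5, 5, 9/4)
obs 5: x=0 → posterior Dirichlet(7/2, 7, 14/5, 5, 9/4)
obs 6: x=1 → posterior Dirichlet(7/2, 8, 14/5, 5, 9/4)
obs 7: x=1 → posterior Dirichlet(7/2, 9, 14/5, 5, 9/4)
obs 8: x=0 → posterior Dirichlet(9/2, 9, 14/5, 5, 9/4)
obs 9: x=0 → posterior Dirichlet(11/2, 9, 14/5, 5, 9/4)
obs 10: x=1 → posterior Dirichlet(11/2, 10, 14/5, 5, 9/4)
obs 11: x=3 → posterior Dirichlet(11/2, 10, 14/5, 6, 9/4)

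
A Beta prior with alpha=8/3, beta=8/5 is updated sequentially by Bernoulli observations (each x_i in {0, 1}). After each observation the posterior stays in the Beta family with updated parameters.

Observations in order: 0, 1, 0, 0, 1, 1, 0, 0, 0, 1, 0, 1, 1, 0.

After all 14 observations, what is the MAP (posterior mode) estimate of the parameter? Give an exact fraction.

obs 1: x=0 → posterior Beta(8/3, 13/5)
obs 2: x=1 → posterior Beta(11/3, 13/5)
obs 3: x=0 → posterior Beta(11/3, 18/5)
obs 4: x=0 → posterior Beta(11/3, 23/5)
obs 5: x=1 → posterior Beta(14/3, 23/5)
obs 6: x=1 → posterior Beta(17/3, 23/5)
obs 7: x=0 → posterior Beta(17/3, 28/5)
obs 8: x=0 → posterior Beta(17/3, 33/5)
obs 9: x=0 → posterior Beta(17/3, 38/5)
obs 10: x=1 → posterior Beta(20/3, 38/5)
obs 11: x=0 → posterior Beta(20/3, 43/5)
obs 12: x=1 → posterior Beta(23/3, 43/5)
obs 13: x=1 → posterior Beta(26/3, 43/5)
obs 14: x=0 → posterior Beta(26/3, 48/5)

115/244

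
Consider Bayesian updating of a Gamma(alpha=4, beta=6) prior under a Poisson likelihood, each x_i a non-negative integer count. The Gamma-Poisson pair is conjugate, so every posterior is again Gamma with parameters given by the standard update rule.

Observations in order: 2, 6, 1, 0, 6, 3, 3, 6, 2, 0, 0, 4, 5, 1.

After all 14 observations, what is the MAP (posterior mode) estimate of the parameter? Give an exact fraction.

21/10

obs 1: x=2 → posterior Gamma(6, 7)
obs 2: x=6 → posterior Gamma(12, 8)
obs 3: x=1 → posterior Gamma(13, 9)
obs 4: x=0 → posterior Gamma(13, 10)
obs 5: x=6 → posterior Gamma(19, 11)
obs 6: x=3 → posterior Gamma(22, 12)
obs 7: x=3 → posterior Gamma(25, 13)
obs 8: x=6 → posterior Gamma(31, 14)
obs 9: x=2 → posterior Gamma(33, 15)
obs 10: x=0 → posterior Gamma(33, 16)
obs 11: x=0 → posterior Gamma(33, 17)
obs 12: x=4 → posterior Gamma(37, 18)
obs 13: x=5 → posterior Gamma(42, 19)
obs 14: x=1 → posterior Gamma(43, 20)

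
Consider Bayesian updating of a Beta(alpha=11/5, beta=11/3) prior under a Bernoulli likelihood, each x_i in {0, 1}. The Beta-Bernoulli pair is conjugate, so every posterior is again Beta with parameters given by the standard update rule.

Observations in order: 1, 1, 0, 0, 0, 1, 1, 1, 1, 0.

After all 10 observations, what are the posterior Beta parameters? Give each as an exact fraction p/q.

obs 1: x=1 → posterior Beta(16/5, 11/3)
obs 2: x=1 → posterior Beta(21/5, 11/3)
obs 3: x=0 → posterior Beta(21/5, 14/3)
obs 4: x=0 → posterior Beta(21/5, 17/3)
obs 5: x=0 → posterior Beta(21/5, 20/3)
obs 6: x=1 → posterior Beta(26/5, 20/3)
obs 7: x=1 → posterior Beta(31/5, 20/3)
obs 8: x=1 → posterior Beta(36/5, 20/3)
obs 9: x=1 → posterior Beta(41/5, 20/3)
obs 10: x=0 → posterior Beta(41/5, 23/3)

alpha=41/5, beta=23/3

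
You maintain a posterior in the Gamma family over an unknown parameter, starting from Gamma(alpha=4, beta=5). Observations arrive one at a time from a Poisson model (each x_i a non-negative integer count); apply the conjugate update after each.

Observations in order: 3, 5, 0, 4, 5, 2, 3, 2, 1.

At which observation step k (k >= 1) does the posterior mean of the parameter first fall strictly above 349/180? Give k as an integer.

k = 5

obs 1: x=3 → posterior Gamma(7, 6)
obs 2: x=5 → posterior Gamma(12, 7)
obs 3: x=0 → posterior Gamma(12, 8)
obs 4: x=4 → posterior Gamma(16, 9)
obs 5: x=5 → posterior Gamma(21, 10)
obs 6: x=2 → posterior Gamma(23, 11)
obs 7: x=3 → posterior Gamma(26, 12)
obs 8: x=2 → posterior Gamma(28, 13)
obs 9: x=1 → posterior Gamma(29, 14)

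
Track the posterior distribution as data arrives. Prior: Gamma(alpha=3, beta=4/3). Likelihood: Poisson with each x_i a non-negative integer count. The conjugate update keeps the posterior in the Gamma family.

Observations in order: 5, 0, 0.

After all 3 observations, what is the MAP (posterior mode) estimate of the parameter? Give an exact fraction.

21/13

obs 1: x=5 → posterior Gamma(8, 7/3)
obs 2: x=0 → posterior Gamma(8, 10/3)
obs 3: x=0 → posterior Gamma(8, 13/3)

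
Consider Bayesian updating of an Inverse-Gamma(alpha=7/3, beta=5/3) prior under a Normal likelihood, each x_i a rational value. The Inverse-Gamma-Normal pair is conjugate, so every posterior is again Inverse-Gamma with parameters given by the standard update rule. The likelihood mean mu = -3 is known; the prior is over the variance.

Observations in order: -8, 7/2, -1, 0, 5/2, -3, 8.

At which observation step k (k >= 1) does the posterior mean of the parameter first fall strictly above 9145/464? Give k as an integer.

k = 7

obs 1: x=-8 → posterior Inverse-Gamma(17/6, 85/6)
obs 2: x=7/2 → posterior Inverse-Gamma(10/3, 847/24)
obs 3: x=-1 → posterior Inverse-Gamma(23/6, 895/24)
obs 4: x=0 → posterior Inverse-Gamma(13/3, 1003/24)
obs 5: x=5/2 → posterior Inverse-Gamma(29/6, 683/12)
obs 6: x=-3 → posterior Inverse-Gamma(16/3, 683/12)
obs 7: x=8 → posterior Inverse-Gamma(35/6, 1409/12)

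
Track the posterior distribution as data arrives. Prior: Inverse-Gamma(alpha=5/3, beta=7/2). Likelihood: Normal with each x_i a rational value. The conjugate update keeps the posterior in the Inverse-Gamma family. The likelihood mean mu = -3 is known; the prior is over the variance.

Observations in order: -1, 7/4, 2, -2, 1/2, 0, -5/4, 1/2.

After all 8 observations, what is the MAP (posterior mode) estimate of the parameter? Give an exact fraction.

2307/320

obs 1: x=-1 → posterior Inverse-Gamma(13/6, 11/2)
obs 2: x=7/4 → posterior Inverse-Gamma(8/3, 537/32)
obs 3: x=2 → posterior Inverse-Gamma(19/6, 937/32)
obs 4: x=-2 → posterior Inverse-Gamma(11/3, 953/32)
obs 5: x=1/2 → posterior Inverse-Gamma(25/6, 1149/32)
obs 6: x=0 → posterior Inverse-Gamma(14/3, 1293/32)
obs 7: x=-5/4 → posterior Inverse-Gamma(31/6, 671/16)
obs 8: x=1/2 → posterior Inverse-Gamma(17/3, 769/16)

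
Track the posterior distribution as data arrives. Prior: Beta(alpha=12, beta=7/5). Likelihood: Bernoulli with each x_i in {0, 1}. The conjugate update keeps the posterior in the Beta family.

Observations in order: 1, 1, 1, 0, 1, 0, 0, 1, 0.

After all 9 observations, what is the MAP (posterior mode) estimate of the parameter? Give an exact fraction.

obs 1: x=1 → posterior Beta(13, 7/5)
obs 2: x=1 → posterior Beta(14, 7/5)
obs 3: x=1 → posterior Beta(15, 7/5)
obs 4: x=0 → posterior Beta(15, 12/5)
obs 5: x=1 → posterior Beta(16, 12/5)
obs 6: x=0 → posterior Beta(16, 17/5)
obs 7: x=0 → posterior Beta(16, 22/5)
obs 8: x=1 → posterior Beta(17, 22/5)
obs 9: x=0 → posterior Beta(17, 27/5)

40/51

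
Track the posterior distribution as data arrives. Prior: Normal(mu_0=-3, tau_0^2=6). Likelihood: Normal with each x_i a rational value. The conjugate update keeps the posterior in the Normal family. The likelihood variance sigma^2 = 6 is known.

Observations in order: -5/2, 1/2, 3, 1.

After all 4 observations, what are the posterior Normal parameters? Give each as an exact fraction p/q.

obs 1: x=-5/2 → posterior Normal(-11/4, 3)
obs 2: x=1/2 → posterior Normal(-5/3, 2)
obs 3: x=3 → posterior Normal(-1/2, 3/2)
obs 4: x=1 → posterior Normal(-1/5, 6/5)

mu_0=-1/5, tau_0^2=6/5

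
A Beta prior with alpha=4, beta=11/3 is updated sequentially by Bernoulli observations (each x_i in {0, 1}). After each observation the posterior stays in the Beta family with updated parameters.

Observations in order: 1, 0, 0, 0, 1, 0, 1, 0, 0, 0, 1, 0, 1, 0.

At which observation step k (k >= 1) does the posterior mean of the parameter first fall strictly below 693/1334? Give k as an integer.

obs 1: x=1 → posterior Beta(5, 11/3)
obs 2: x=0 → posterior Beta(5, 14/3)
obs 3: x=0 → posterior Beta(5, 17/3)
obs 4: x=0 → posterior Beta(5, 20/3)
obs 5: x=1 → posterior Beta(6, 20/3)
obs 6: x=0 → posterior Beta(6, 23/3)
obs 7: x=1 → posterior Beta(7, 23/3)
obs 8: x=0 → posterior Beta(7, 26/3)
obs 9: x=0 → posterior Beta(7, 29/3)
obs 10: x=0 → posterior Beta(7, 32/3)
obs 11: x=1 → posterior Beta(8, 32/3)
obs 12: x=0 → posterior Beta(8, 35/3)
obs 13: x=1 → posterior Beta(9, 35/3)
obs 14: x=0 → posterior Beta(9, 38/3)

k = 2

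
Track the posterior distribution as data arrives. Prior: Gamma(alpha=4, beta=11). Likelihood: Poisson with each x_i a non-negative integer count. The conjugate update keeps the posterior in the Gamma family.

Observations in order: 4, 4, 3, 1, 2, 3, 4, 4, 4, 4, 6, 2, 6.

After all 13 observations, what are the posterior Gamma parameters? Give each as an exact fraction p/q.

obs 1: x=4 → posterior Gamma(8, 12)
obs 2: x=4 → posterior Gamma(12, 13)
obs 3: x=3 → posterior Gamma(15, 14)
obs 4: x=1 → posterior Gamma(16, 15)
obs 5: x=2 → posterior Gamma(18, 16)
obs 6: x=3 → posterior Gamma(21, 17)
obs 7: x=4 → posterior Gamma(25, 18)
obs 8: x=4 → posterior Gamma(29, 19)
obs 9: x=4 → posterior Gamma(33, 20)
obs 10: x=4 → posterior Gamma(37, 21)
obs 11: x=6 → posterior Gamma(43, 22)
obs 12: x=2 → posterior Gamma(45, 23)
obs 13: x=6 → posterior Gamma(51, 24)

alpha=51, beta=24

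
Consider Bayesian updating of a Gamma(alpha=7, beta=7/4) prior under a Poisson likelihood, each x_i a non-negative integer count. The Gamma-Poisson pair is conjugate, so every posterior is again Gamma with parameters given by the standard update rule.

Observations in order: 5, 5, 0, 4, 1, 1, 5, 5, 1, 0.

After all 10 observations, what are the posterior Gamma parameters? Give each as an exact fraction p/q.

alpha=34, beta=47/4

obs 1: x=5 → posterior Gamma(12, 11/4)
obs 2: x=5 → posterior Gamma(17, 15/4)
obs 3: x=0 → posterior Gamma(17, 19/4)
obs 4: x=4 → posterior Gamma(21, 23/4)
obs 5: x=1 → posterior Gamma(22, 27/4)
obs 6: x=1 → posterior Gamma(23, 31/4)
obs 7: x=5 → posterior Gamma(28, 35/4)
obs 8: x=5 → posterior Gamma(33, 39/4)
obs 9: x=1 → posterior Gamma(34, 43/4)
obs 10: x=0 → posterior Gamma(34, 47/4)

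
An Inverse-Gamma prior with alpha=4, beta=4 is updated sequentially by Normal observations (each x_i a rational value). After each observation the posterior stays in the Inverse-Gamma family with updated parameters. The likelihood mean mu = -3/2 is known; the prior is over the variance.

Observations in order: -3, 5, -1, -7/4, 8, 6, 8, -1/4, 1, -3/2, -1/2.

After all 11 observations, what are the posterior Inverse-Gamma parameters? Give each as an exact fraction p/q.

alpha=19/2, beta=2387/16

obs 1: x=-3 → posterior Inverse-Gamma(9/2, 41/8)
obs 2: x=5 → posterior Inverse-Gamma(5, 105/4)
obs 3: x=-1 → posterior Inverse-Gamma(11/2, 211/8)
obs 4: x=-7/4 → posterior Inverse-Gamma(6, 845/32)
obs 5: x=8 → posterior Inverse-Gamma(13/2, 2289/32)
obs 6: x=6 → posterior Inverse-Gamma(7, 3189/32)
obs 7: x=8 → posterior Inverse-Gamma(15/2, 4633/32)
obs 8: x=-1/4 → posterior Inverse-Gamma(8, 2329/16)
obs 9: x=1 → posterior Inverse-Gamma(17/2, 2379/16)
obs 10: x=-3/2 → posterior Inverse-Gamma(9, 2379/16)
obs 11: x=-1/2 → posterior Inverse-Gamma(19/2, 2387/16)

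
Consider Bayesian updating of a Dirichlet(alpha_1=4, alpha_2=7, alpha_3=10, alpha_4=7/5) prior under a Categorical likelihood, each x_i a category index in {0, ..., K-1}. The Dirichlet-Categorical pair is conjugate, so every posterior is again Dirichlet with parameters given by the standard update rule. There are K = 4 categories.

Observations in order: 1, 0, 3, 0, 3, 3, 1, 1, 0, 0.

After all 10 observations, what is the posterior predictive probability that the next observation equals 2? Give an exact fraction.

25/81

obs 1: x=1 → posterior Dirichlet(4, 8, 10, 7/5)
obs 2: x=0 → posterior Dirichlet(5, 8, 10, 7/5)
obs 3: x=3 → posterior Dirichlet(5, 8, 10, 12/5)
obs 4: x=0 → posterior Dirichlet(6, 8, 10, 12/5)
obs 5: x=3 → posterior Dirichlet(6, 8, 10, 17/5)
obs 6: x=3 → posterior Dirichlet(6, 8, 10, 22/5)
obs 7: x=1 → posterior Dirichlet(6, 9, 10, 22/5)
obs 8: x=1 → posterior Dirichlet(6, 10, 10, 22/5)
obs 9: x=0 → posterior Dirichlet(7, 10, 10, 22/5)
obs 10: x=0 → posterior Dirichlet(8, 10, 10, 22/5)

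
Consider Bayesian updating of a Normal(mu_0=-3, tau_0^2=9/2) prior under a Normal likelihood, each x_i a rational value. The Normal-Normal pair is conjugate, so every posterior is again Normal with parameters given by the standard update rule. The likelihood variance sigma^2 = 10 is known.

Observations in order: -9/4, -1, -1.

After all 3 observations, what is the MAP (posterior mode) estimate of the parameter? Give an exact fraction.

-393/188

obs 1: x=-9/4 → posterior Normal(-321/116, 90/29)
obs 2: x=-1 → posterior Normal(-357/152, 45/19)
obs 3: x=-1 → posterior Normal(-393/188, 90/47)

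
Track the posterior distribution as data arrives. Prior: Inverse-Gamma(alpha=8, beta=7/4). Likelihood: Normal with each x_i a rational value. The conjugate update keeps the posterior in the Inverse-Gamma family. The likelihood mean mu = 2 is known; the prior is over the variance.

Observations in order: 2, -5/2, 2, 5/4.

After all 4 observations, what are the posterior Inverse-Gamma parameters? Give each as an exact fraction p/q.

alpha=10, beta=389/32

obs 1: x=2 → posterior Inverse-Gamma(17/2, 7/4)
obs 2: x=-5/2 → posterior Inverse-Gamma(9, 95/8)
obs 3: x=2 → posterior Inverse-Gamma(19/2, 95/8)
obs 4: x=5/4 → posterior Inverse-Gamma(10, 389/32)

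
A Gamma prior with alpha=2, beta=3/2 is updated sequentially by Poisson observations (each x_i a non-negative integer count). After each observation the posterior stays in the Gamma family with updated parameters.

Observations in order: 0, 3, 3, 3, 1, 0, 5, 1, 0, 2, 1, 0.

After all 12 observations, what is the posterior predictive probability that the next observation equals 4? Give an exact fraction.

194593729463617267530529623587732832/3630362123627258663193028251474330749

obs 1: x=0 → posterior Gamma(2, 5/2)
obs 2: x=3 → posterior Gamma(5, 7/2)
obs 3: x=3 → posterior Gamma(8, 9/2)
obs 4: x=3 → posterior Gamma(11, 11/2)
obs 5: x=1 → posterior Gamma(12, 13/2)
obs 6: x=0 → posterior Gamma(12, 15/2)
obs 7: x=5 → posterior Gamma(17, 17/2)
obs 8: x=1 → posterior Gamma(18, 19/2)
obs 9: x=0 → posterior Gamma(18, 21/2)
obs 10: x=2 → posterior Gamma(20, 23/2)
obs 11: x=1 → posterior Gamma(21, 25/2)
obs 12: x=0 → posterior Gamma(21, 27/2)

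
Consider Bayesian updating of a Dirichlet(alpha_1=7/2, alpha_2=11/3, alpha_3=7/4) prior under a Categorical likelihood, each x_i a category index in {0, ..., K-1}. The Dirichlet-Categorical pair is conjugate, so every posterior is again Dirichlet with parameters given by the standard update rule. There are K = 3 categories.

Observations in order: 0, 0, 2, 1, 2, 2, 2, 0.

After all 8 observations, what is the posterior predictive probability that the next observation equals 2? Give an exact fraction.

obs 1: x=0 → posterior Dirichlet(9/2, 11/3, 7/4)
obs 2: x=0 → posterior Dirichlet(11/2, 11/3, 7/4)
obs 3: x=2 → posterior Dirichlet(11/2, 11/3, 11/4)
obs 4: x=1 → posterior Dirichlet(11/2, 14/3, 11/4)
obs 5: x=2 → posterior Dirichlet(11/2, 14/3, 15/4)
obs 6: x=2 → posterior Dirichlet(11/2, 14/3, 19/4)
obs 7: x=2 → posterior Dirichlet(11/2, 14/3, 23/4)
obs 8: x=0 → posterior Dirichlet(13/2, 14/3, 23/4)

69/203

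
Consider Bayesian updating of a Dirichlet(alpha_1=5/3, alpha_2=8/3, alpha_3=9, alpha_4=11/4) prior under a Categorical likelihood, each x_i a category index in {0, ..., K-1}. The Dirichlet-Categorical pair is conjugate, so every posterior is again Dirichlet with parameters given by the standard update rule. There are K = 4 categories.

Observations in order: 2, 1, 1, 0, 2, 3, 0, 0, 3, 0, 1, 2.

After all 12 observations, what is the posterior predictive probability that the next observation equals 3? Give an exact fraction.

57/337

obs 1: x=2 → posterior Dirichlet(5/3, 8/3, 10, 11/4)
obs 2: x=1 → posterior Dirichlet(5/3, 11/3, 10, 11/4)
obs 3: x=1 → posterior Dirichlet(5/3, 14/3, 10, 11/4)
obs 4: x=0 → posterior Dirichlet(8/3, 14/3, 10, 11/4)
obs 5: x=2 → posterior Dirichlet(8/3, 14/3, 11, 11/4)
obs 6: x=3 → posterior Dirichlet(8/3, 14/3, 11, 15/4)
obs 7: x=0 → posterior Dirichlet(11/3, 14/3, 11, 15/4)
obs 8: x=0 → posterior Dirichlet(14/3, 14/3, 11, 15/4)
obs 9: x=3 → posterior Dirichlet(14/3, 14/3, 11, 19/4)
obs 10: x=0 → posterior Dirichlet(17/3, 14/3, 11, 19/4)
obs 11: x=1 → posterior Dirichlet(17/3, 17/3, 11, 19/4)
obs 12: x=2 → posterior Dirichlet(17/3, 17/3, 12, 19/4)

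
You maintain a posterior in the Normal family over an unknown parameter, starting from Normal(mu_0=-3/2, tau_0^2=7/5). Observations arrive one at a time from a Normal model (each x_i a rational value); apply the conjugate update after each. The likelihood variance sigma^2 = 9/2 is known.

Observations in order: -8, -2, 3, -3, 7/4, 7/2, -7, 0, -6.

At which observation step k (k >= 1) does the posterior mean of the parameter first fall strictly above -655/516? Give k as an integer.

obs 1: x=-8 → posterior Normal(-359/118, 63/59)
obs 2: x=-2 → posterior Normal(-415/146, 63/73)
obs 3: x=3 → posterior Normal(-331/174, 21/29)
obs 4: x=-3 → posterior Normal(-415/202, 63/101)
obs 5: x=7/4 → posterior Normal(-183/115, 63/115)
obs 6: x=7/2 → posterior Normal(-134/129, 21/43)
obs 7: x=-7 → posterior Normal(-232/143, 63/143)
obs 8: x=0 → posterior Normal(-232/157, 63/157)
obs 9: x=-6 → posterior Normal(-316/171, 7/19)

k = 6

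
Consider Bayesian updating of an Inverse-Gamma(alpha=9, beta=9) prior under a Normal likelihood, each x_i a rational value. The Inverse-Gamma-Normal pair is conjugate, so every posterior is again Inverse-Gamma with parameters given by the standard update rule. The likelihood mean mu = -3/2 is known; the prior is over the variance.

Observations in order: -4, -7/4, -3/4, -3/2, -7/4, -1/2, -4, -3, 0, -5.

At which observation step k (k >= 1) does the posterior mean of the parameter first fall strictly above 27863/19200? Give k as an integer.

k = 9

obs 1: x=-4 → posterior Inverse-Gamma(19/2, 97/8)
obs 2: x=-7/4 → posterior Inverse-Gamma(10, 389/32)
obs 3: x=-3/4 → posterior Inverse-Gamma(21/2, 199/16)
obs 4: x=-3/2 → posterior Inverse-Gamma(11, 199/16)
obs 5: x=-7/4 → posterior Inverse-Gamma(23/2, 399/32)
obs 6: x=-1/2 → posterior Inverse-Gamma(12, 415/32)
obs 7: x=-4 → posterior Inverse-Gamma(25/2, 515/32)
obs 8: x=-3 → posterior Inverse-Gamma(13, 551/32)
obs 9: x=0 → posterior Inverse-Gamma(27/2, 587/32)
obs 10: x=-5 → posterior Inverse-Gamma(14, 783/32)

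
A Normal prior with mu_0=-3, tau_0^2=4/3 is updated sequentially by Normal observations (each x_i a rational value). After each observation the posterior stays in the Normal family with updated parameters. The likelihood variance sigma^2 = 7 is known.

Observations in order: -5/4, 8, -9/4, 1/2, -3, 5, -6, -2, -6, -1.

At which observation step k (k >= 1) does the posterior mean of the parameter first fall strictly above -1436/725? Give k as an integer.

k = 2

obs 1: x=-5/4 → posterior Normal(-68/25, 28/25)
obs 2: x=8 → posterior Normal(-36/29, 28/29)
obs 3: x=-9/4 → posterior Normal(-15/11, 28/33)
obs 4: x=1/2 → posterior Normal(-43/37, 28/37)
obs 5: x=-3 → posterior Normal(-55/41, 28/41)
obs 6: x=5 → posterior Normal(-7/9, 28/45)
obs 7: x=-6 → posterior Normal(-59/49, 4/7)
obs 8: x=-2 → posterior Normal(-67/53, 28/53)
obs 9: x=-6 → posterior Normal(-91/57, 28/57)
obs 10: x=-1 → posterior Normal(-95/61, 28/61)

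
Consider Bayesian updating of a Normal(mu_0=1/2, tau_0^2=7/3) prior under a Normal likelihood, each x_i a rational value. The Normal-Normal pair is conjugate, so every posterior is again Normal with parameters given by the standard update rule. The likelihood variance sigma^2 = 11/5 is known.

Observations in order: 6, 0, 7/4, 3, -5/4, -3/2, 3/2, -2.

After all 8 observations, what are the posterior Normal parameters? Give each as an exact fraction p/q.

obs 1: x=6 → posterior Normal(453/136, 77/68)
obs 2: x=0 → posterior Normal(453/206, 77/103)
obs 3: x=7/4 → posterior Normal(1151/552, 77/138)
obs 4: x=3 → posterior Normal(1571/692, 77/173)
obs 5: x=-5/4 → posterior Normal(349/208, 77/208)
obs 6: x=-3/2 → posterior Normal(593/486, 77/243)
obs 7: x=3/2 → posterior Normal(349/278, 77/278)
obs 8: x=-2 → posterior Normal(279/313, 77/313)

mu_0=279/313, tau_0^2=77/313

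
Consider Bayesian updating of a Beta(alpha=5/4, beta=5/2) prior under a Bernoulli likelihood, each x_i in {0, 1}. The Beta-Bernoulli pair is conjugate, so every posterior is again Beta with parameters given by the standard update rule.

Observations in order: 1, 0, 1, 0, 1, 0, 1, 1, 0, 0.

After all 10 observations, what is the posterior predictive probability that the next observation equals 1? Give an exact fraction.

obs 1: x=1 → posterior Beta(9/4, 5/2)
obs 2: x=0 → posterior Beta(9/4, 7/2)
obs 3: x=1 → posterior Beta(13/4, 7/2)
obs 4: x=0 → posterior Beta(13/4, 9/2)
obs 5: x=1 → posterior Beta(17/4, 9/2)
obs 6: x=0 → posterior Beta(17/4, 11/2)
obs 7: x=1 → posterior Beta(21/4, 11/2)
obs 8: x=1 → posterior Beta(25/4, 11/2)
obs 9: x=0 → posterior Beta(25/4, 13/2)
obs 10: x=0 → posterior Beta(25/4, 15/2)

5/11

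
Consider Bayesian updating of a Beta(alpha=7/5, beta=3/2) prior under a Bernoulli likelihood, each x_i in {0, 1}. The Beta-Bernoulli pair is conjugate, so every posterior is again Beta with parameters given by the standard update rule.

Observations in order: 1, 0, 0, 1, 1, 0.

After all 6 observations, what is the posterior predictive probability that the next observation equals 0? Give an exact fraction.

45/89

obs 1: x=1 → posterior Beta(12/5, 3/2)
obs 2: x=0 → posterior Beta(12/5, 5/2)
obs 3: x=0 → posterior Beta(12/5, 7/2)
obs 4: x=1 → posterior Beta(17/5, 7/2)
obs 5: x=1 → posterior Beta(22/5, 7/2)
obs 6: x=0 → posterior Beta(22/5, 9/2)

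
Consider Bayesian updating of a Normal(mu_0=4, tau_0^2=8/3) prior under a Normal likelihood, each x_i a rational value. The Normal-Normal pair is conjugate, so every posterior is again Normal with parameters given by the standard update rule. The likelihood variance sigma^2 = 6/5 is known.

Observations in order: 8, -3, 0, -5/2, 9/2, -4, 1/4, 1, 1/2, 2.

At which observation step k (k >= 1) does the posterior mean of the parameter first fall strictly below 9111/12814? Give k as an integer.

obs 1: x=8 → posterior Normal(196/29, 24/29)
obs 2: x=-3 → posterior Normal(136/49, 24/49)
obs 3: x=0 → posterior Normal(136/69, 8/23)
obs 4: x=-5/2 → posterior Normal(86/89, 24/89)
obs 5: x=9/2 → posterior Normal(176/109, 24/109)
obs 6: x=-4 → posterior Normal(32/43, 8/43)
obs 7: x=1/4 → posterior Normal(101/149, 24/149)
obs 8: x=1 → posterior Normal(121/169, 24/169)
obs 9: x=1/2 → posterior Normal(131/189, 8/63)
obs 10: x=2 → posterior Normal(9/11, 24/209)

k = 7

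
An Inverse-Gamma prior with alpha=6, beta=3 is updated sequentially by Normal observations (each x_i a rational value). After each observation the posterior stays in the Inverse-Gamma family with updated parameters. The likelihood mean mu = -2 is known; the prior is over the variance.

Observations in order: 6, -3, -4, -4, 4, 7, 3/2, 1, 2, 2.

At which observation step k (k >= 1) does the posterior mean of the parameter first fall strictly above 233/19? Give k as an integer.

k = 9

obs 1: x=6 → posterior Inverse-Gamma(13/2, 35)
obs 2: x=-3 → posterior Inverse-Gamma(7, 71/2)
obs 3: x=-4 → posterior Inverse-Gamma(15/2, 75/2)
obs 4: x=-4 → posterior Inverse-Gamma(8, 79/2)
obs 5: x=4 → posterior Inverse-Gamma(17/2, 115/2)
obs 6: x=7 → posterior Inverse-Gamma(9, 98)
obs 7: x=3/2 → posterior Inverse-Gamma(19/2, 833/8)
obs 8: x=1 → posterior Inverse-Gamma(10, 869/8)
obs 9: x=2 → posterior Inverse-Gamma(21/2, 933/8)
obs 10: x=2 → posterior Inverse-Gamma(11, 997/8)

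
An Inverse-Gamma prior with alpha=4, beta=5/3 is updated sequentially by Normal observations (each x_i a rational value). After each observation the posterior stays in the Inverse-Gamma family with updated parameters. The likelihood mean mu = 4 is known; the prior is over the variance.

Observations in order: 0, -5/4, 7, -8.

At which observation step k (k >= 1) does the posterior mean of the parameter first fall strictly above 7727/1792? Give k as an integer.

k = 2

obs 1: x=0 → posterior Inverse-Gamma(9/2, 29/3)
obs 2: x=-5/4 → posterior Inverse-Gamma(5, 2251/96)
obs 3: x=7 → posterior Inverse-Gamma(11/2, 2683/96)
obs 4: x=-8 → posterior Inverse-Gamma(6, 9595/96)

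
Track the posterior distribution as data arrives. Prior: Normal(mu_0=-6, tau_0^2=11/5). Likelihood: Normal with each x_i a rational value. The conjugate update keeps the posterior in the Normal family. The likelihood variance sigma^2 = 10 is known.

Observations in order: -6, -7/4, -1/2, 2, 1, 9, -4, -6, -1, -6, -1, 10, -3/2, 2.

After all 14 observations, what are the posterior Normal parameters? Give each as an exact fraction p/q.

obs 1: x=-6 → posterior Normal(-6, 110/61)
obs 2: x=-7/4 → posterior Normal(-1541/288, 55/36)
obs 3: x=-1/2 → posterior Normal(-1563/332, 110/83)
obs 4: x=2 → posterior Normal(-1475/376, 55/47)
obs 5: x=1 → posterior Normal(-477/140, 22/21)
obs 6: x=9 → posterior Normal(-1035/464, 55/58)
obs 7: x=-4 → posterior Normal(-1211/508, 110/127)
obs 8: x=-6 → posterior Normal(-1475/552, 55/69)
obs 9: x=-1 → posterior Normal(-1519/596, 110/149)
obs 10: x=-6 → posterior Normal(-1783/640, 11/16)
obs 11: x=-1 → posterior Normal(-203/76, 110/171)
obs 12: x=10 → posterior Normal(-1387/728, 55/91)
obs 13: x=-3/2 → posterior Normal(-1453/772, 110/193)
obs 14: x=2 → posterior Normal(-455/272, 55/102)

mu_0=-455/272, tau_0^2=55/102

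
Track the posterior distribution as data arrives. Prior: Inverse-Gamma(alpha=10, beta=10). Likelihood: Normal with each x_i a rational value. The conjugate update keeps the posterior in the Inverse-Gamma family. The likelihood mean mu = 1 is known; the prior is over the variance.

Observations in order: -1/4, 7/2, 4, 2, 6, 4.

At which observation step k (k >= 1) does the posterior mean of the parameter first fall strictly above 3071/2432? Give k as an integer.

k = 2

obs 1: x=-1/4 → posterior Inverse-Gamma(21/2, 345/32)
obs 2: x=7/2 → posterior Inverse-Gamma(11, 445/32)
obs 3: x=4 → posterior Inverse-Gamma(23/2, 589/32)
obs 4: x=2 → posterior Inverse-Gamma(12, 605/32)
obs 5: x=6 → posterior Inverse-Gamma(25/2, 1005/32)
obs 6: x=4 → posterior Inverse-Gamma(13, 1149/32)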